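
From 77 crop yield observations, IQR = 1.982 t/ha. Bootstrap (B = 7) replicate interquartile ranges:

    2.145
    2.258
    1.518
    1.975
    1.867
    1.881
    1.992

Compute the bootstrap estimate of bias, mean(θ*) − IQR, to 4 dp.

bias = −0.0340

mean(θ*) = (2.145 + 2.258 + 1.518 + 1.975 + 1.867 + 1.881 + 1.992) / 7 = 1.94800
bias = 1.94800 − 1.982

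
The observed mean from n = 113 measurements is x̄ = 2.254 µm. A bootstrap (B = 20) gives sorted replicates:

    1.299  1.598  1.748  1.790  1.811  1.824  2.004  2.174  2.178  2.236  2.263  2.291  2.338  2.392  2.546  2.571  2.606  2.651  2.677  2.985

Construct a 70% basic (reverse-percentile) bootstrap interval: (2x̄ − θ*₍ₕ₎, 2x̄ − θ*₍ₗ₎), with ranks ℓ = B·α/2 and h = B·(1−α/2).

Percentile endpoints at ranks 3 and 17: θ*₍3₎ = 1.748, θ*₍17₎ = 2.606.
Basic interval reflects these around x̄:
  lower = 2 × 2.254 − 2.606 = 1.902
  upper = 2 × 2.254 − 1.748 = 2.760

(1.902, 2.760)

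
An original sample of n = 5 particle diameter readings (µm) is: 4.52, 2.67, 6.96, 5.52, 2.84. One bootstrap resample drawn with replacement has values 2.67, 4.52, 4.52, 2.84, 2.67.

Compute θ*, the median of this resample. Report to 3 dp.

Sorted: 2.67, 2.67, 2.84, 4.52, 4.52
Median = middle value = 2.840

θ* = 2.840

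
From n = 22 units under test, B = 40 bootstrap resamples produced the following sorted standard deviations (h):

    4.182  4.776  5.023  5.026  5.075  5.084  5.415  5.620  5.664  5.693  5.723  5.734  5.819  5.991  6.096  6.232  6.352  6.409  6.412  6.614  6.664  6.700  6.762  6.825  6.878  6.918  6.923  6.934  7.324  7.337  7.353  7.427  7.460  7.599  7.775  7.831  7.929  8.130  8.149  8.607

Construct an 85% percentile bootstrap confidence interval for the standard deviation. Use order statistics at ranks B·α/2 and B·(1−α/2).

(5.023, 7.929)

α = 0.15; lower rank = 40 × 0.075 = 3; upper rank = 40 × 0.925 = 37.
The 3rd smallest replicate is 5.023; the 37th is 7.929.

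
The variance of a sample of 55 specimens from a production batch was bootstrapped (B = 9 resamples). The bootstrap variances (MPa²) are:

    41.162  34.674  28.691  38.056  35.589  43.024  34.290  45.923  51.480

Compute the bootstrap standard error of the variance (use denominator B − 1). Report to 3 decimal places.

SE* = 6.927

Bootstrap SE is the standard deviation of the 9 replicate variances.
Mean of replicates: (41.162 + 34.674 + 28.691 + 38.056 + 35.589 + 43.024 + 34.290 + 45.923 + 51.480) / 9 = 352.8890 / 9 = 39.2099
Sum of squared deviations: (+1.9521)² + (−4.5359)² + (−10.5189)² + (−1.1539)² + (−3.6209)² + (+3.8141)² + (−4.9199)² + (+6.7131)² + (+12.2701)² = 383.8486
Variance = 383.8486 / 8 = 47.9811
SE* = √47.9811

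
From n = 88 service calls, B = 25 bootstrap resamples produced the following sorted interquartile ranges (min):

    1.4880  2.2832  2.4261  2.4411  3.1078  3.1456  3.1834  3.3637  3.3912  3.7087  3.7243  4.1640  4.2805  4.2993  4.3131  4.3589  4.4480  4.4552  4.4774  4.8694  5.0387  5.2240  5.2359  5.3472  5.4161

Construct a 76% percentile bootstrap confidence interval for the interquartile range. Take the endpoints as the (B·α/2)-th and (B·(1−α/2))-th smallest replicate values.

(2.4261, 5.2240)

α = 0.24; lower rank = 25 × 0.120 = 3; upper rank = 25 × 0.880 = 22.
The 3rd smallest replicate is 2.4261; the 22nd is 5.2240.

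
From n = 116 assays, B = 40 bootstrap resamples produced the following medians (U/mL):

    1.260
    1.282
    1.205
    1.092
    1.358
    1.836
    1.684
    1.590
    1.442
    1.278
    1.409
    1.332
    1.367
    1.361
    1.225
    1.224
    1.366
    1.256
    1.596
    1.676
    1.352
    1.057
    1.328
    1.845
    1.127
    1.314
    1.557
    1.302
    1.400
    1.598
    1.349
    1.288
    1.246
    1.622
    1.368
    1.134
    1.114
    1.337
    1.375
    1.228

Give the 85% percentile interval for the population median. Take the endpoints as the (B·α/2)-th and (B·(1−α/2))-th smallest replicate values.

Sorted replicates: 1.057, 1.092, 1.114, 1.127, 1.134, 1.205, 1.224, 1.225, 1.228, 1.246, 1.256, 1.260, 1.278, 1.282, 1.288, 1.302, 1.314, 1.328, 1.332, 1.337, 1.349, 1.352, 1.358, 1.361, 1.366, 1.367, 1.368, 1.375, 1.400, 1.409, 1.442, 1.557, 1.590, 1.596, 1.598, 1.622, 1.676, 1.684, 1.836, 1.845
α = 0.15; lower rank = 40 × 0.075 = 3; upper rank = 40 × 0.925 = 37.
The 3rd smallest replicate is 1.114; the 37th is 1.676.

(1.114, 1.676)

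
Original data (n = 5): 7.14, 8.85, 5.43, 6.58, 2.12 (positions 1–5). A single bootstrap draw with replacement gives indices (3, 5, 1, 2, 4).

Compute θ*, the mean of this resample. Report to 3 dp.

θ* = 6.024

Resample values: 5.43, 2.12, 7.14, 8.85, 6.58.
Mean = (5.43 + 2.12 + 7.14 + 8.85 + 6.58) / 5 = 30.120 / 5 = 6.024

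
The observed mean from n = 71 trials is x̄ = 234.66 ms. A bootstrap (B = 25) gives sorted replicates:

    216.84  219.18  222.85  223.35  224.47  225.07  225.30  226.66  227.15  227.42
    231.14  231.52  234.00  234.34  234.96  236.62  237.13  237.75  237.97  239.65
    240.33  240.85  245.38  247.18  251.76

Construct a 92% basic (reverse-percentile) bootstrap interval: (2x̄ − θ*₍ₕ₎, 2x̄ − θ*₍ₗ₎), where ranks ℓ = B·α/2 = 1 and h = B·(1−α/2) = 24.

(222.14, 252.48)

Percentile endpoints at ranks 1 and 24: θ*₍1₎ = 216.84, θ*₍24₎ = 247.18.
Basic interval reflects these around x̄:
  lower = 2 × 234.66 − 247.18 = 222.14
  upper = 2 × 234.66 − 216.84 = 252.48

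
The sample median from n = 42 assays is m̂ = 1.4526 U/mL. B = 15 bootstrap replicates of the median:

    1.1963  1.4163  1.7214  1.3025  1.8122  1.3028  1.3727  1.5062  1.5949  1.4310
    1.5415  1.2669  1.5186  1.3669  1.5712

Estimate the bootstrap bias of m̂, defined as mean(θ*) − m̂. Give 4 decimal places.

bias = +0.0088

mean(θ*) = (1.1963 + 1.4163 + 1.7214 + 1.3025 + 1.8122 + 1.3028 + 1.3727 + 1.5062 + 1.5949 + 1.4310 + 1.5415 + 1.2669 + 1.5186 + 1.3669 + 1.5712) / 15 = 1.46143
bias = 1.46143 − 1.4526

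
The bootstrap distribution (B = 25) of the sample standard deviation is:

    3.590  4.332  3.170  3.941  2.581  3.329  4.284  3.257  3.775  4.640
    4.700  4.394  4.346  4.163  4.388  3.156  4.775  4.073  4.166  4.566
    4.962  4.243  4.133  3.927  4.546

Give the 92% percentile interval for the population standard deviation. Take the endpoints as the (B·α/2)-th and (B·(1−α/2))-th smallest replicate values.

(2.581, 4.775)

Sorted replicates: 2.581, 3.156, 3.170, 3.257, 3.329, 3.590, 3.775, 3.927, 3.941, 4.073, 4.133, 4.163, 4.166, 4.243, 4.284, 4.332, 4.346, 4.388, 4.394, 4.546, 4.566, 4.640, 4.700, 4.775, 4.962
α = 0.08; lower rank = 25 × 0.040 = 1; upper rank = 25 × 0.960 = 24.
The 1st smallest replicate is 2.581; the 24th is 4.775.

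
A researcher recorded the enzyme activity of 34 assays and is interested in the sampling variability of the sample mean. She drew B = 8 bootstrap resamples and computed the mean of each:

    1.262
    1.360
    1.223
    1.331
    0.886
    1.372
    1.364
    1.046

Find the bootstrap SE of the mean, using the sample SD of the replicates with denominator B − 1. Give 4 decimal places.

Bootstrap SE is the standard deviation of the 8 replicate means.
Mean of replicates: (1.262 + 1.360 + 1.223 + 1.331 + 0.886 + 1.372 + 1.364 + 1.046) / 8 = 9.84400 / 8 = 1.23050
Sum of squared deviations: (+0.03150)² + (+0.12950)² + (−0.00750)² + (+0.10050)² + (−0.34450)² + (+0.14150)² + (+0.13350)² + (−0.18450)² = 0.21848
Variance = 0.21848 / 7 = 0.03121
SE* = √0.03121

SE* = 0.1767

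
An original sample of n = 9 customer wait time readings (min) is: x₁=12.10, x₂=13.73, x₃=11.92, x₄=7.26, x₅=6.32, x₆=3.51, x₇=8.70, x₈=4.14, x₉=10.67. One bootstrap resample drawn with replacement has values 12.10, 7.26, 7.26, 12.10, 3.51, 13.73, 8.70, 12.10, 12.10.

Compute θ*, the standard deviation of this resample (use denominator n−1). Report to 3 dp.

θ* = 3.358

Mean = 9.8733; sum of squared deviations = 90.2338
s² = 90.2338 / 8 = 11.2792
s = √11.2792 = 3.358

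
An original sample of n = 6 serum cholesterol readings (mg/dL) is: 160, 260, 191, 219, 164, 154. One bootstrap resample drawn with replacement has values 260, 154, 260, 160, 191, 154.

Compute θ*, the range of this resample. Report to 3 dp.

Range = 260 − 154 = 106.000

θ* = 106.000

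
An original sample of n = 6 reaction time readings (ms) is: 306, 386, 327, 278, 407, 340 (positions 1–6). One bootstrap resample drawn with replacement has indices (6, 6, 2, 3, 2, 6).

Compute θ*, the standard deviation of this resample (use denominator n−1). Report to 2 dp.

θ* = 25.93

Resample values: 340, 340, 386, 327, 386, 340.
Mean = 353.1667; sum of squared deviations = 3360.8333
s² = 3360.8333 / 5 = 672.1667
s = √672.1667 = 25.93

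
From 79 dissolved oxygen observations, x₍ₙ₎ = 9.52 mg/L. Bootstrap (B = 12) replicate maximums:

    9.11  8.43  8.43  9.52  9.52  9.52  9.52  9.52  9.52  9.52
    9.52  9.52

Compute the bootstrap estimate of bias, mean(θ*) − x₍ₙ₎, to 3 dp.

bias = −0.216

mean(θ*) = (9.11 + 8.43 + 8.43 + 9.52 + 9.52 + 9.52 + 9.52 + 9.52 + 9.52 + 9.52 + 9.52 + 9.52) / 12 = 9.3042
bias = 9.3042 − 9.52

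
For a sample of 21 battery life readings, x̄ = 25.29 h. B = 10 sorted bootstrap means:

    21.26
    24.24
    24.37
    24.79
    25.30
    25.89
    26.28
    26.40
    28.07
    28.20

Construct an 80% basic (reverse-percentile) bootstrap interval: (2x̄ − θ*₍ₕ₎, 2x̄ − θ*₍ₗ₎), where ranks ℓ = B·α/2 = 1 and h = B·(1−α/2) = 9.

Percentile endpoints at ranks 1 and 9: θ*₍1₎ = 21.26, θ*₍9₎ = 28.07.
Basic interval reflects these around x̄:
  lower = 2 × 25.29 − 28.07 = 22.51
  upper = 2 × 25.29 − 21.26 = 29.32

(22.51, 29.32)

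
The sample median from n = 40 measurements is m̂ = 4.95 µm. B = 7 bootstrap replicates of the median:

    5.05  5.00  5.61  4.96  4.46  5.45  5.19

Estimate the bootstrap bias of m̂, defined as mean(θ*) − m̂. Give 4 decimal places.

mean(θ*) = (5.05 + 5.00 + 5.61 + 4.96 + 4.46 + 5.45 + 5.19) / 7 = 5.10286
bias = 5.10286 − 4.95

bias = +0.1529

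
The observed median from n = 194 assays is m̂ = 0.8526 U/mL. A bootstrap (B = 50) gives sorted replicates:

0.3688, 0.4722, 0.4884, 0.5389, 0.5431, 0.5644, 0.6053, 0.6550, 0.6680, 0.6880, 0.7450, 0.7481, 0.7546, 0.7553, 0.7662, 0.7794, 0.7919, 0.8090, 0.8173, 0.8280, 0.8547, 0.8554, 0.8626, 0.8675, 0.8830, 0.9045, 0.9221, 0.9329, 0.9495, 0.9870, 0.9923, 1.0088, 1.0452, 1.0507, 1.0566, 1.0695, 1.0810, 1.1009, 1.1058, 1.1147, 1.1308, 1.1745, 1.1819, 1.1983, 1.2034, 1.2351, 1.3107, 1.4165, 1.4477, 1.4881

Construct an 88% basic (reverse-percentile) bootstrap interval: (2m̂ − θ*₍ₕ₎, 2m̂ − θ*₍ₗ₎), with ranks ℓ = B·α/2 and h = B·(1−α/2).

Percentile endpoints at ranks 3 and 47: θ*₍3₎ = 0.4884, θ*₍47₎ = 1.3107.
Basic interval reflects these around m̂:
  lower = 2 × 0.8526 − 1.3107 = 0.3945
  upper = 2 × 0.8526 − 0.4884 = 1.2168

(0.3945, 1.2168)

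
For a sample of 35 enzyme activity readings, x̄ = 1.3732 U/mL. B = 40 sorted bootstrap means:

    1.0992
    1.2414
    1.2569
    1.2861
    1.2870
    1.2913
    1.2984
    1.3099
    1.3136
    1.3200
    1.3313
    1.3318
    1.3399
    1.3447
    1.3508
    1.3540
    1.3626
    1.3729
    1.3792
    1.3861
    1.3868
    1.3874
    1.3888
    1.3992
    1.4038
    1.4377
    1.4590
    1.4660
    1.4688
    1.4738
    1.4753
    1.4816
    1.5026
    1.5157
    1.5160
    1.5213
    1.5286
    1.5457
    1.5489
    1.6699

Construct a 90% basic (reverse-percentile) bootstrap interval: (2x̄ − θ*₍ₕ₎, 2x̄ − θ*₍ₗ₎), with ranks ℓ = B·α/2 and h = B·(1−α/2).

(1.2007, 1.5050)

Percentile endpoints at ranks 2 and 38: θ*₍2₎ = 1.2414, θ*₍38₎ = 1.5457.
Basic interval reflects these around x̄:
  lower = 2 × 1.3732 − 1.5457 = 1.2007
  upper = 2 × 1.3732 − 1.2414 = 1.5050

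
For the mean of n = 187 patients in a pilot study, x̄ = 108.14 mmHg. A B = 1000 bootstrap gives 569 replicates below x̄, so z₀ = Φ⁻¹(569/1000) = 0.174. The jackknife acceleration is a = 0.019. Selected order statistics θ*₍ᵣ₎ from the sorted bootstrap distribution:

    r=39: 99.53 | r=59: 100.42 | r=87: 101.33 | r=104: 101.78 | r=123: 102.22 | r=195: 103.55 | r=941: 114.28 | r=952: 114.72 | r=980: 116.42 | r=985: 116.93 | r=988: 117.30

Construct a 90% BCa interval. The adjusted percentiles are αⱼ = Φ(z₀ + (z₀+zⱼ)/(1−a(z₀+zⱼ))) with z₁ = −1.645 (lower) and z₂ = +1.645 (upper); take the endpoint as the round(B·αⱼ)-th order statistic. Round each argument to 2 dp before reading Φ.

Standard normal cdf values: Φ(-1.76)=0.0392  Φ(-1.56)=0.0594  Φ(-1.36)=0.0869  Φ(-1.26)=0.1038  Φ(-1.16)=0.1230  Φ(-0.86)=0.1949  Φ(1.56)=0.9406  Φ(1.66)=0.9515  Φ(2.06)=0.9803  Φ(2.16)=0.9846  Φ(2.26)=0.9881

Lower: z₀ + z₁ = 0.174 + (-1.645) = -1.471; 1 − a(z₀+z₁) = 1 − (0.019)(-1.471) = 1.0279; argument = 0.174 + (-1.471)/1.0279 = -1.2570 → -1.26.
α₁ = Φ(-1.26) = 0.1038; rank = round(1000 × 0.1038) = 104; θ*₍104₎ = 101.78.
Upper: z₀ + z₂ = 1.819; 1 − a(z₀+z₂) = 0.9654; argument = 2.0581 → 2.06; α₂ = 0.9803; rank = 980; θ*₍980₎ = 116.42.

(101.78, 116.42)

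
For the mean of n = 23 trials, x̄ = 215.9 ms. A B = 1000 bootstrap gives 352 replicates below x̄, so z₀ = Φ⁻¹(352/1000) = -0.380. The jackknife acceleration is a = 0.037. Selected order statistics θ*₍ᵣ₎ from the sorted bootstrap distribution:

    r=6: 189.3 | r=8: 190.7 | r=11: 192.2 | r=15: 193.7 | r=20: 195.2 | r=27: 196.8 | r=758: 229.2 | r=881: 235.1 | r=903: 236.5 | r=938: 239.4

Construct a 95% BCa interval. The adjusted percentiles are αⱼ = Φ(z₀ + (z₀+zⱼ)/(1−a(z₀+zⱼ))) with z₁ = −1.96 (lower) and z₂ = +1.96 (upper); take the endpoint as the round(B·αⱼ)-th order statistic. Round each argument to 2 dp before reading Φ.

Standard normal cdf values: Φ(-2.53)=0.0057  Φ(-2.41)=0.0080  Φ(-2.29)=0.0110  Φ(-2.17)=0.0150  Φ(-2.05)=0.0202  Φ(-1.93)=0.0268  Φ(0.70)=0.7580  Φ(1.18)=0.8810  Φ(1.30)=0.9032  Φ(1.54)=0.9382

(189.3, 236.5)

Lower: z₀ + z₁ = -0.380 + (-1.960) = -2.340; 1 − a(z₀+z₁) = 1 − (0.037)(-2.340) = 1.0866; argument = -0.380 + (-2.340)/1.0866 = -2.5335 → -2.53.
α₁ = Φ(-2.53) = 0.0057; rank = round(1000 × 0.0057) = 6; θ*₍6₎ = 189.3.
Upper: z₀ + z₂ = 1.580; 1 − a(z₀+z₂) = 0.9415; argument = 1.2981 → 1.30; α₂ = 0.9032; rank = 903; θ*₍903₎ = 236.5.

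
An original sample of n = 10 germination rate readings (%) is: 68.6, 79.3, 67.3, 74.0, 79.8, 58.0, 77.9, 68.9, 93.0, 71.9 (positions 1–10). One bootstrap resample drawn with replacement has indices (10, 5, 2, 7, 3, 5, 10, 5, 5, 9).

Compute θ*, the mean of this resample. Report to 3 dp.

Resample values: 71.9, 79.8, 79.3, 77.9, 67.3, 79.8, 71.9, 79.8, 79.8, 93.0.
Mean = (71.9 + 79.8 + 79.3 + 77.9 + 67.3 + 79.8 + 71.9 + 79.8 + 79.8 + 93.0) / 10 = 780.50 / 10 = 78.050

θ* = 78.050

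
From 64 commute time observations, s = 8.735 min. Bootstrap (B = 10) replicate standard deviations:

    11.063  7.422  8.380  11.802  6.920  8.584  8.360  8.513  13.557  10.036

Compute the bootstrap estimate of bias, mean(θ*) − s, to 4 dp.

mean(θ*) = (11.063 + 7.422 + 8.380 + 11.802 + 6.920 + 8.584 + 8.360 + 8.513 + 13.557 + 10.036) / 10 = 9.46370
bias = 9.46370 − 8.735

bias = +0.7287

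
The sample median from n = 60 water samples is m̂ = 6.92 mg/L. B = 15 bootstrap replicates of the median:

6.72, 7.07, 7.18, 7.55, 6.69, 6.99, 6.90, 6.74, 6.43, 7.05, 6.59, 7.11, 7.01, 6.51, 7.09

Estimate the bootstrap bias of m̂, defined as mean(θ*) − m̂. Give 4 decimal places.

mean(θ*) = (6.72 + 7.07 + 7.18 + 7.55 + 6.69 + 6.99 + 6.90 + 6.74 + 6.43 + 7.05 + 6.59 + 7.11 + 7.01 + 6.51 + 7.09) / 15 = 6.90867
bias = 6.90867 − 6.92

bias = −0.0113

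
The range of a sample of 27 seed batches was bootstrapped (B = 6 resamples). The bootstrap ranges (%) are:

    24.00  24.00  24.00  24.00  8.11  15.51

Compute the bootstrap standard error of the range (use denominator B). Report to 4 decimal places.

SE* = 6.1306

Bootstrap SE is the standard deviation of the 6 replicate ranges.
Mean of replicates: (24.00 + 24.00 + 24.00 + 24.00 + 8.11 + 15.51) / 6 = 119.62000 / 6 = 19.93667
Sum of squared deviations: (+4.06333)² + (+4.06333)² + (+4.06333)² + (+4.06333)² + (−11.82667)² + (−4.42667)² = 225.50813
Variance = 225.50813 / 6 = 37.58469
SE* = √37.58469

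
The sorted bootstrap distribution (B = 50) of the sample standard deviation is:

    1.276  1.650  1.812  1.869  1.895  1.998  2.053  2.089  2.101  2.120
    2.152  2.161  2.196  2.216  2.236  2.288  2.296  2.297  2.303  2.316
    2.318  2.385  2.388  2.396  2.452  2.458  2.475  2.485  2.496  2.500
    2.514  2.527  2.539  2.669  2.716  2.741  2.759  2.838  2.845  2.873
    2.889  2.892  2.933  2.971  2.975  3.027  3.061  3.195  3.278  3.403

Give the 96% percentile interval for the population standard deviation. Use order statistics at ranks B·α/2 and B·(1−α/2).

α = 0.04; lower rank = 50 × 0.020 = 1; upper rank = 50 × 0.980 = 49.
The 1st smallest replicate is 1.276; the 49th is 3.278.

(1.276, 3.278)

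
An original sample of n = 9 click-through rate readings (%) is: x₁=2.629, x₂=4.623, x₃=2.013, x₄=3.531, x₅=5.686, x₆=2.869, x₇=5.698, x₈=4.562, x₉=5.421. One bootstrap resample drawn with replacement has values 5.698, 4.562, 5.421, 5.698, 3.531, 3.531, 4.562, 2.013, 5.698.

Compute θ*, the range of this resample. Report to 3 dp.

Range = 5.698 − 2.013 = 3.685

θ* = 3.685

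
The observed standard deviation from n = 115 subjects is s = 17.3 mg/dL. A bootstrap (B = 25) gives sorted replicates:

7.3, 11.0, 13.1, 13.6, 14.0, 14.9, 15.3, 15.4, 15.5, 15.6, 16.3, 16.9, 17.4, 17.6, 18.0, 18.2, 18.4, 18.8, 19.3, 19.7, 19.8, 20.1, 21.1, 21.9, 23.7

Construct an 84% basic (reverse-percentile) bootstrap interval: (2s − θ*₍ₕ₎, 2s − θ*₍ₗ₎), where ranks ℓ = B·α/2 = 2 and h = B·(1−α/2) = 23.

Percentile endpoints at ranks 2 and 23: θ*₍2₎ = 11.0, θ*₍23₎ = 21.1.
Basic interval reflects these around s:
  lower = 2 × 17.3 − 21.1 = 13.5
  upper = 2 × 17.3 − 11.0 = 23.6

(13.5, 23.6)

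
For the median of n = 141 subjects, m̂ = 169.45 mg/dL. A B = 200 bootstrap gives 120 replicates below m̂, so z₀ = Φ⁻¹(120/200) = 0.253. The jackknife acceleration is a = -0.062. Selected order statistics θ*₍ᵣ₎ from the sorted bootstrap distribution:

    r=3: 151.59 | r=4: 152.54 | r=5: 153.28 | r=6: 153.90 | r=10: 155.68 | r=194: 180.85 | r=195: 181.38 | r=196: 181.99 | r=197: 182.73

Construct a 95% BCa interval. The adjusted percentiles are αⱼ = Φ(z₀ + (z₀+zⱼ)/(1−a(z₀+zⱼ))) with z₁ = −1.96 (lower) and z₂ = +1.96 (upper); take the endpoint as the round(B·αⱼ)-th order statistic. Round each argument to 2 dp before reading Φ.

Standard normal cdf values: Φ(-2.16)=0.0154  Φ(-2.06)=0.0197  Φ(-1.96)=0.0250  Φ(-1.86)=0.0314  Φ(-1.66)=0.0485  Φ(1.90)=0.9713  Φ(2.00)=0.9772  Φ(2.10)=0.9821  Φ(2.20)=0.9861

(155.68, 182.73)

Lower: z₀ + z₁ = 0.253 + (-1.960) = -1.707; 1 − a(z₀+z₁) = 1 − (-0.062)(-1.707) = 0.8942; argument = 0.253 + (-1.707)/0.8942 = -1.6560 → -1.66.
α₁ = Φ(-1.66) = 0.0485; rank = round(200 × 0.0485) = 10; θ*₍10₎ = 155.68.
Upper: z₀ + z₂ = 2.213; 1 − a(z₀+z₂) = 1.1372; argument = 2.1990 → 2.20; α₂ = 0.9861; rank = 197; θ*₍197₎ = 182.73.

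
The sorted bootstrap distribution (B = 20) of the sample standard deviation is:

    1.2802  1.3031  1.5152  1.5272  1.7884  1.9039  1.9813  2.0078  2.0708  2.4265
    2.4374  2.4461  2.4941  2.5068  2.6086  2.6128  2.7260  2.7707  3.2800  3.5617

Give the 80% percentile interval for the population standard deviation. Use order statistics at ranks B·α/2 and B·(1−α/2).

α = 0.20; lower rank = 20 × 0.100 = 2; upper rank = 20 × 0.900 = 18.
The 2nd smallest replicate is 1.3031; the 18th is 2.7707.

(1.3031, 2.7707)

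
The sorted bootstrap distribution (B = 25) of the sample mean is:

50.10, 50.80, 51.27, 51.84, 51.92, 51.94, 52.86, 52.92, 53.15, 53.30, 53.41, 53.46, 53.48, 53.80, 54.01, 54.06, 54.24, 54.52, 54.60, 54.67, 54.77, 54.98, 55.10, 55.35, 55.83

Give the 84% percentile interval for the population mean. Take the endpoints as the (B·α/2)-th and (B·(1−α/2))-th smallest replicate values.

α = 0.16; lower rank = 25 × 0.080 = 2; upper rank = 25 × 0.920 = 23.
The 2nd smallest replicate is 50.80; the 23rd is 55.10.

(50.80, 55.10)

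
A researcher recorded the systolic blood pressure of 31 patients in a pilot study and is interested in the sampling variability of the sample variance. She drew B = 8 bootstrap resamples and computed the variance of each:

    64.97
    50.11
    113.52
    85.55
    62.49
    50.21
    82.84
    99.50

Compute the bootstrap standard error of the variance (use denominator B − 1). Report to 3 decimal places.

Bootstrap SE is the standard deviation of the 8 replicate variances.
Mean of replicates: (64.97 + 50.11 + 113.52 + 85.55 + 62.49 + 50.21 + 82.84 + 99.50) / 8 = 609.1900 / 8 = 76.1488
Sum of squared deviations: (−11.1788)² + (−26.0388)² + (+37.3712)² + (+9.4012)² + (−13.6588)² + (−25.9388)² + (+6.6912)² + (+23.3512)² = 3737.4087
Variance = 3737.4087 / 7 = 533.9155
SE* = √533.9155

SE* = 23.107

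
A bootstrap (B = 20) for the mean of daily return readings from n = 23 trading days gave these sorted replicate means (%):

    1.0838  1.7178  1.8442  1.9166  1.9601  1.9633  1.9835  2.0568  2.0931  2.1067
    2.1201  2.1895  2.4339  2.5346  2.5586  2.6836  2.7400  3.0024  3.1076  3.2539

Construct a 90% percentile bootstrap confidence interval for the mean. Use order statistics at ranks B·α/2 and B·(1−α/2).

(1.0838, 3.1076)

α = 0.10; lower rank = 20 × 0.050 = 1; upper rank = 20 × 0.950 = 19.
The 1st smallest replicate is 1.0838; the 19th is 3.1076.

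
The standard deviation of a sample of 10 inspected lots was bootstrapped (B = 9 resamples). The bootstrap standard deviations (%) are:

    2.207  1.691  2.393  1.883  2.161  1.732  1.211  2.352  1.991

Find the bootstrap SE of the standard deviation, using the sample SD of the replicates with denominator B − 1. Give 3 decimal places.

SE* = 0.377

Bootstrap SE is the standard deviation of the 9 replicate standard deviations.
Mean of replicates: (2.207 + 1.691 + 2.393 + 1.883 + 2.161 + 1.732 + 1.211 + 2.352 + 1.991) / 9 = 17.6210 / 9 = 1.9579
Sum of squared deviations: (+0.2491)² + (−0.2669)² + (+0.4351)² + (−0.0749)² + (+0.2031)² + (−0.2259)² + (−0.7469)² + (+0.3941)² + (+0.0331)² = 1.1348
Variance = 1.1348 / 8 = 0.1418
SE* = √0.1418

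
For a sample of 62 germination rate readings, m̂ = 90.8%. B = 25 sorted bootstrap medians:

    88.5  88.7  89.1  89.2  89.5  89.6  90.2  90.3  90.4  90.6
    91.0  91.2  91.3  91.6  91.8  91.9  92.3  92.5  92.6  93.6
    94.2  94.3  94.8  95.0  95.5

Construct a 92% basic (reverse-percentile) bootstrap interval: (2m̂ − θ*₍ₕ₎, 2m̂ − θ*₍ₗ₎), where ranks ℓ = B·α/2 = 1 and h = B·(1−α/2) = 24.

Percentile endpoints at ranks 1 and 24: θ*₍1₎ = 88.5, θ*₍24₎ = 95.0.
Basic interval reflects these around m̂:
  lower = 2 × 90.8 − 95.0 = 86.6
  upper = 2 × 90.8 − 88.5 = 93.1

(86.6, 93.1)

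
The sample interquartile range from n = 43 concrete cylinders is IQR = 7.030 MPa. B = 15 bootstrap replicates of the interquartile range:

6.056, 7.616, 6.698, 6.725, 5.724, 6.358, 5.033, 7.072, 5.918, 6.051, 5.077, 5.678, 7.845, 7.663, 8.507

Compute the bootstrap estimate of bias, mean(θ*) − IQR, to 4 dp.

bias = −0.4953

mean(θ*) = (6.056 + 7.616 + 6.698 + 6.725 + 5.724 + 6.358 + 5.033 + 7.072 + 5.918 + 6.051 + 5.077 + 5.678 + 7.845 + 7.663 + 8.507) / 15 = 6.53473
bias = 6.53473 − 7.030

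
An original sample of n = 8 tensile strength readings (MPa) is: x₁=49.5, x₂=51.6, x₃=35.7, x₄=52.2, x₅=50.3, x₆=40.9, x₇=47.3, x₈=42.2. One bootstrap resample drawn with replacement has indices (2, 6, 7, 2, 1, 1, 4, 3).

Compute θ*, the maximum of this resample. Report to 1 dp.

θ* = 52.2

Resample values: 51.6, 40.9, 47.3, 51.6, 49.5, 49.5, 52.2, 35.7.
Maximum = 52.2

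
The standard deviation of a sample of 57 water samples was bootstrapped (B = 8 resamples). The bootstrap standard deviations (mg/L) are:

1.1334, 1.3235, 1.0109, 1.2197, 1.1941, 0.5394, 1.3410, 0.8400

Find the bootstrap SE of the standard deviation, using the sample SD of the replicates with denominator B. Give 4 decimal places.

Bootstrap SE is the standard deviation of the 8 replicate standard deviations.
Mean of replicates: (1.1334 + 1.3235 + 1.0109 + 1.2197 + 1.1941 + 0.5394 + 1.3410 + 0.8400) / 8 = 8.60200 / 8 = 1.07525
Sum of squared deviations: (+0.05815)² + (+0.24825)² + (−0.06435)² + (+0.14445)² + (+0.11885)² + (−0.53585)² + (+0.26575)² + (−0.23525)² = 0.51724
Variance = 0.51724 / 8 = 0.06466
SE* = √0.06466

SE* = 0.2543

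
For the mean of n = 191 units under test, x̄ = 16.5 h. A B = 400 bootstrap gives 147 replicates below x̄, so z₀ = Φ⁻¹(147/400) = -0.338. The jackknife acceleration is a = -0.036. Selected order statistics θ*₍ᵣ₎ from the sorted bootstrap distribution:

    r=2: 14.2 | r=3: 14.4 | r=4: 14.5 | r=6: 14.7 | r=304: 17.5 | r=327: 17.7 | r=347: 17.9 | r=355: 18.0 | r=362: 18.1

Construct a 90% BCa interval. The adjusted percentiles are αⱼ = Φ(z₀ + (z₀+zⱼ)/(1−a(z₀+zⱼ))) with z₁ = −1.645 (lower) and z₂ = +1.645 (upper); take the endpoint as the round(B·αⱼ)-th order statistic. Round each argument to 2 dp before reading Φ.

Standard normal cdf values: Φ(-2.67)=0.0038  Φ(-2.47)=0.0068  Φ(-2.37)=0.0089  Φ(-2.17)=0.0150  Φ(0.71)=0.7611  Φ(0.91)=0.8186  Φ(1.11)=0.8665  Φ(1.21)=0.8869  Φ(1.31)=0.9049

Lower: z₀ + z₁ = -0.338 + (-1.645) = -1.983; 1 − a(z₀+z₁) = 1 − (-0.036)(-1.983) = 0.9286; argument = -0.338 + (-1.983)/0.9286 = -2.4734 → -2.47.
α₁ = Φ(-2.47) = 0.0068; rank = round(400 × 0.0068) = 3; θ*₍3₎ = 14.4.
Upper: z₀ + z₂ = 1.307; 1 − a(z₀+z₂) = 1.0471; argument = 0.9103 → 0.91; α₂ = 0.8186; rank = 327; θ*₍327₎ = 17.7.

(14.4, 17.7)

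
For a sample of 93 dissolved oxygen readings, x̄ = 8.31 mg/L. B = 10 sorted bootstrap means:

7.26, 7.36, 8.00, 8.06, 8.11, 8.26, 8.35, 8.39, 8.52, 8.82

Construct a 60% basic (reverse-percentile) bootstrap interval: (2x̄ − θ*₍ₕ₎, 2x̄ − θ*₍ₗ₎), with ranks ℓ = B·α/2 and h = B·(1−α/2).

(8.23, 9.26)

Percentile endpoints at ranks 2 and 8: θ*₍2₎ = 7.36, θ*₍8₎ = 8.39.
Basic interval reflects these around x̄:
  lower = 2 × 8.31 − 8.39 = 8.23
  upper = 2 × 8.31 − 7.36 = 9.26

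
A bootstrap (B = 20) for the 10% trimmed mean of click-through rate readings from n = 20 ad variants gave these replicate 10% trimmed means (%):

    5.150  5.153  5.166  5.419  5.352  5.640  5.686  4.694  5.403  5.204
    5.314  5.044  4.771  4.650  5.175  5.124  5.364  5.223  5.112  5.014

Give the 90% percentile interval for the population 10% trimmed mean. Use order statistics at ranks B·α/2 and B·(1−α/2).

(4.650, 5.640)

Sorted replicates: 4.650, 4.694, 4.771, 5.014, 5.044, 5.112, 5.124, 5.150, 5.153, 5.166, 5.175, 5.204, 5.223, 5.314, 5.352, 5.364, 5.403, 5.419, 5.640, 5.686
α = 0.10; lower rank = 20 × 0.050 = 1; upper rank = 20 × 0.950 = 19.
The 1st smallest replicate is 4.650; the 19th is 5.640.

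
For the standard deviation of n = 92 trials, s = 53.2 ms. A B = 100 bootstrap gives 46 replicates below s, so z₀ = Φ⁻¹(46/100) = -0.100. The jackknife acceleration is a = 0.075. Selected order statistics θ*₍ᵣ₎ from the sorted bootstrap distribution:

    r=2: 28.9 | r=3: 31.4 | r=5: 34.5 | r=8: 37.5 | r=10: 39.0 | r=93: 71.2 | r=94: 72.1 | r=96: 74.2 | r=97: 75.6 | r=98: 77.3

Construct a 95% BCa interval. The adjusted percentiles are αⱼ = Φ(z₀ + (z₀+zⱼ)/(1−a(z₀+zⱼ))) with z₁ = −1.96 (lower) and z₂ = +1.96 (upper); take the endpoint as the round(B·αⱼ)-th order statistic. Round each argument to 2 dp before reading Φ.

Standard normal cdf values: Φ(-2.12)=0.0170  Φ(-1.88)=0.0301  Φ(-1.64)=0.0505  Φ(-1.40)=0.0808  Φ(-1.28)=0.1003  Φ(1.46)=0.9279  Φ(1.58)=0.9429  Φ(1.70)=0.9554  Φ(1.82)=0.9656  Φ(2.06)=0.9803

Lower: z₀ + z₁ = -0.100 + (-1.960) = -2.060; 1 − a(z₀+z₁) = 1 − (0.075)(-2.060) = 1.1545; argument = -0.100 + (-2.060)/1.1545 = -1.8843 → -1.88.
α₁ = Φ(-1.88) = 0.0301; rank = round(100 × 0.0301) = 3; θ*₍3₎ = 31.4.
Upper: z₀ + z₂ = 1.860; 1 − a(z₀+z₂) = 0.8605; argument = 2.0615 → 2.06; α₂ = 0.9803; rank = 98; θ*₍98₎ = 77.3.

(31.4, 77.3)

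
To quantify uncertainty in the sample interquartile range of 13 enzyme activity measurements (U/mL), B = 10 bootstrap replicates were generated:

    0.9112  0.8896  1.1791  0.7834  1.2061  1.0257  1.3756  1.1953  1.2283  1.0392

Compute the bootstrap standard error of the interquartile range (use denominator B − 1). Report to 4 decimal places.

SE* = 0.1843

Bootstrap SE is the standard deviation of the 10 replicate interquartile ranges.
Mean of replicates: (0.9112 + 0.8896 + 1.1791 + 0.7834 + 1.2061 + 1.0257 + 1.3756 + 1.1953 + 1.2283 + 1.0392) / 10 = 10.83350 / 10 = 1.08335
Sum of squared deviations: (−0.17215)² + (−0.19375)² + (+0.09575)² + (−0.29995)² + (+0.12275)² + (−0.05765)² + (+0.29225)² + (+0.11195)² + (+0.14495)² + (−0.04415)² = 0.30561
Variance = 0.30561 / 9 = 0.03396
SE* = √0.03396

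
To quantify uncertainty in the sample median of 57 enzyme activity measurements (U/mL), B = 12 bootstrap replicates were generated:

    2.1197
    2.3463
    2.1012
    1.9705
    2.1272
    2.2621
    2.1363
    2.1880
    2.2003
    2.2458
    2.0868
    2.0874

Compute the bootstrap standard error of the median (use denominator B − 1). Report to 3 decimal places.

Bootstrap SE is the standard deviation of the 12 replicate medians.
Mean of replicates: (2.1197 + 2.3463 + 2.1012 + 1.9705 + 2.1272 + 2.2621 + 2.1363 + 2.1880 + 2.2003 + 2.2458 + 2.0868 + 2.0874) / 12 = 25.87160 / 12 = 2.15597
Sum of squared deviations: (−0.03627)² + (+0.19033)² + (−0.05477)² + (−0.18547)² + (−0.02877)² + (+0.10613)² + (−0.01967)² + (+0.03203)² + (+0.04433)² + (+0.08983)² + (−0.06917)² + (−0.06857)² = 0.10796
Variance = 0.10796 / 11 = 0.00981
SE* = √0.00981

SE* = 0.099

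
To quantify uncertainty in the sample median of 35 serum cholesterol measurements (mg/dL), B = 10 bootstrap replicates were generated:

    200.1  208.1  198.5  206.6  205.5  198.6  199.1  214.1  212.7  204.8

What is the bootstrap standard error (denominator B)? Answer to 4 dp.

SE* = 5.4427

Bootstrap SE is the standard deviation of the 10 replicate medians.
Mean of replicates: (200.1 + 208.1 + 198.5 + 206.6 + 205.5 + 198.6 + 199.1 + 214.1 + 212.7 + 204.8) / 10 = 2048.10000 / 10 = 204.81000
Sum of squared deviations: (−4.71000)² + (+3.29000)² + (−6.31000)² + (+1.79000)² + (+0.69000)² + (−6.21000)² + (−5.71000)² + (+9.29000)² + (+7.89000)² + (−0.01000)² = 296.22900
Variance = 296.22900 / 10 = 29.62290
SE* = √29.62290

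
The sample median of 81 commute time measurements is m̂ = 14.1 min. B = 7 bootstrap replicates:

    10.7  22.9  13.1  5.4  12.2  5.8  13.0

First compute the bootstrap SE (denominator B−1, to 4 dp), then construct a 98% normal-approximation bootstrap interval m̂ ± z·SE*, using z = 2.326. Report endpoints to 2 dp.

(0.52, 27.68)

Mean of replicates = 11.8714; sum of squared deviations = 204.6343; SE* = √(204.6343/6) = 5.8400
Margin = 2.326 × 5.8400 = 13.584
Interval: 14.1 ± 13.584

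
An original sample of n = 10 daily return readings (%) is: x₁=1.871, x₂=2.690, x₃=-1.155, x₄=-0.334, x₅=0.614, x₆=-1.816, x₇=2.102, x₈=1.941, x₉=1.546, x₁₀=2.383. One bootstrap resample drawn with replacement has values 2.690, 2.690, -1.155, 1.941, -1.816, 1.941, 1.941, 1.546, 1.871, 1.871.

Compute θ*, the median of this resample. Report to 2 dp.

θ* = 1.91

Sorted: -1.816, -1.155, 1.546, 1.871, 1.871, 1.941, 1.941, 1.941, 2.690, 2.690
Median = average of the two middle values = 1.91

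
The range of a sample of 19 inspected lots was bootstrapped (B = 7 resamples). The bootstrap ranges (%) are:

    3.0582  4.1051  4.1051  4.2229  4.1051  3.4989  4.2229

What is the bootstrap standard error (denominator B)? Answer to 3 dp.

Bootstrap SE is the standard deviation of the 7 replicate ranges.
Mean of replicates: (3.0582 + 4.1051 + 4.1051 + 4.2229 + 4.1051 + 3.4989 + 4.2229) / 7 = 27.31820 / 7 = 3.90260
Sum of squared deviations: (−0.84440)² + (+0.20250)² + (+0.20250)² + (+0.32030)² + (+0.20250)² + (−0.40370)² + (+0.32030)² = 1.20419
Variance = 1.20419 / 7 = 0.17203
SE* = √0.17203

SE* = 0.415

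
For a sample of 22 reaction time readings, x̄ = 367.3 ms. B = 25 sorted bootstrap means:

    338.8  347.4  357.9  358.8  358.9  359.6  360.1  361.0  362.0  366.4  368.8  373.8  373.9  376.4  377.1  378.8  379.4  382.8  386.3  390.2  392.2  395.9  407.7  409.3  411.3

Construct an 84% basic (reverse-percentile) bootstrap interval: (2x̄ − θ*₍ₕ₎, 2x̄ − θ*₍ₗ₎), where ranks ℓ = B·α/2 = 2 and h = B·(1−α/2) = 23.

Percentile endpoints at ranks 2 and 23: θ*₍2₎ = 347.4, θ*₍23₎ = 407.7.
Basic interval reflects these around x̄:
  lower = 2 × 367.3 − 407.7 = 326.9
  upper = 2 × 367.3 − 347.4 = 387.2

(326.9, 387.2)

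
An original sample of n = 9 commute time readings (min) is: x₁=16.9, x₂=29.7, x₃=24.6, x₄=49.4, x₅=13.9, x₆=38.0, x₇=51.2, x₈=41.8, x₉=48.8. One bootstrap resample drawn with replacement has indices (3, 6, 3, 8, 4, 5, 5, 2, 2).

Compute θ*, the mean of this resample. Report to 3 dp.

Resample values: 24.6, 38.0, 24.6, 41.8, 49.4, 13.9, 13.9, 29.7, 29.7.
Mean = (24.6 + 38.0 + 24.6 + 41.8 + 49.4 + 13.9 + 13.9 + 29.7 + 29.7) / 9 = 265.60 / 9 = 29.511

θ* = 29.511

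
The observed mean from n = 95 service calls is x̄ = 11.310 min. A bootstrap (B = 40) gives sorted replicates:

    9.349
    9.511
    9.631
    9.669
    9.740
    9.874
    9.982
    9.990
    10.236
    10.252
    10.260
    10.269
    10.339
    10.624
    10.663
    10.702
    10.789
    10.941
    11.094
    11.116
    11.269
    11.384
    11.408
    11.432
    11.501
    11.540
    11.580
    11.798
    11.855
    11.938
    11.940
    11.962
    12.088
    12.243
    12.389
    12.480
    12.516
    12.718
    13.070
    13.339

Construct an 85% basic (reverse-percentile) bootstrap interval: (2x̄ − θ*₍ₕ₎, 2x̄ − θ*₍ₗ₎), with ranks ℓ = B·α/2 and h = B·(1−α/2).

(10.104, 12.989)

Percentile endpoints at ranks 3 and 37: θ*₍3₎ = 9.631, θ*₍37₎ = 12.516.
Basic interval reflects these around x̄:
  lower = 2 × 11.310 − 12.516 = 10.104
  upper = 2 × 11.310 − 9.631 = 12.989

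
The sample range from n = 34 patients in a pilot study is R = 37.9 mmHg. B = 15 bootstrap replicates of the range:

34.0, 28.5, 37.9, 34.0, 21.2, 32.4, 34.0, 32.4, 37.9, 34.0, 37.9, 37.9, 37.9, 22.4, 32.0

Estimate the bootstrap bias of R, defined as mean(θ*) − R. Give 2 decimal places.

mean(θ*) = (34.0 + 28.5 + 37.9 + 34.0 + 21.2 + 32.4 + 34.0 + 32.4 + 37.9 + 34.0 + 37.9 + 37.9 + 37.9 + 22.4 + 32.0) / 15 = 32.960
bias = 32.960 − 37.9

bias = −4.94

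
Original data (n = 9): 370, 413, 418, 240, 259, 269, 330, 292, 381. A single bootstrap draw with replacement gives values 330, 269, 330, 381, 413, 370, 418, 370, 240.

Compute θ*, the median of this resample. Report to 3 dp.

Sorted: 240, 269, 330, 330, 370, 370, 381, 413, 418
Median = middle value = 370.000

θ* = 370.000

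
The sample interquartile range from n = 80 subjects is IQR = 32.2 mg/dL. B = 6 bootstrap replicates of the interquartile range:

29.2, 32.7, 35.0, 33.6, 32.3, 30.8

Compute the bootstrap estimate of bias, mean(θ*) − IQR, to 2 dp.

mean(θ*) = (29.2 + 32.7 + 35.0 + 33.6 + 32.3 + 30.8) / 6 = 32.267
bias = 32.267 − 32.2

bias = +0.07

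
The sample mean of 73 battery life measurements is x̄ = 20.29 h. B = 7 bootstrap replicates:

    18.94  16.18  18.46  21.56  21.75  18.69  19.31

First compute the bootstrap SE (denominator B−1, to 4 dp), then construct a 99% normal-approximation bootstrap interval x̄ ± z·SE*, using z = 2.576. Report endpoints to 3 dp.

(15.352, 25.228)

Mean of replicates = 19.2700; sum of squared deviations = 22.0456; SE* = √(22.0456/6) = 1.9168
Margin = 2.576 × 1.9168 = 4.9377
Interval: 20.29 ± 4.9377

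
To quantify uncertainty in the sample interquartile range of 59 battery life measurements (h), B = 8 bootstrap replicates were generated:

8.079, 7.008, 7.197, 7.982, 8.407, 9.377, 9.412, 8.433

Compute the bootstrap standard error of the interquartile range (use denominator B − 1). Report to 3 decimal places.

Bootstrap SE is the standard deviation of the 8 replicate interquartile ranges.
Mean of replicates: (8.079 + 7.008 + 7.197 + 7.982 + 8.407 + 9.377 + 9.412 + 8.433) / 8 = 65.8950 / 8 = 8.2369
Sum of squared deviations: (−0.1579)² + (−1.2289)² + (−1.0399)² + (−0.2549)² + (+0.1701)² + (+1.1401)² + (+1.1751)² + (+0.1961)² = 5.4296
Variance = 5.4296 / 7 = 0.7757
SE* = √0.7757

SE* = 0.881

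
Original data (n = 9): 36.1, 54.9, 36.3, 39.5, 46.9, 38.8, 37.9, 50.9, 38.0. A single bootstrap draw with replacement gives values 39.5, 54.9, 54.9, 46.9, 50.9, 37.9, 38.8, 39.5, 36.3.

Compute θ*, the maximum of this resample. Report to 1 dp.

θ* = 54.9

Maximum = 54.9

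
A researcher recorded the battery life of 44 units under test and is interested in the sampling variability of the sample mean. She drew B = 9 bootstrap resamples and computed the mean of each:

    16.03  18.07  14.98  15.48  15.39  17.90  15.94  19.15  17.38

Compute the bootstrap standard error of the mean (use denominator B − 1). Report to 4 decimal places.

Bootstrap SE is the standard deviation of the 9 replicate means.
Mean of replicates: (16.03 + 18.07 + 14.98 + 15.48 + 15.39 + 17.90 + 15.94 + 19.15 + 17.38) / 9 = 150.32000 / 9 = 16.70222
Sum of squared deviations: (−0.67222)² + (+1.36778)² + (−1.72222)² + (−1.22222)² + (−1.31222)² + (+1.19778)² + (−0.76222)² + (+2.44778)² + (+0.67778)² = 16.97116
Variance = 16.97116 / 8 = 2.12139
SE* = √2.12139

SE* = 1.4565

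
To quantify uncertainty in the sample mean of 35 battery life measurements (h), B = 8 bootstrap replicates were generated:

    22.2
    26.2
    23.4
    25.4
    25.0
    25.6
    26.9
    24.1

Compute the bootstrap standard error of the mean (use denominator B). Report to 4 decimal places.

SE* = 1.4405

Bootstrap SE is the standard deviation of the 8 replicate means.
Mean of replicates: (22.2 + 26.2 + 23.4 + 25.4 + 25.0 + 25.6 + 26.9 + 24.1) / 8 = 198.80000 / 8 = 24.85000
Sum of squared deviations: (−2.65000)² + (+1.35000)² + (−1.45000)² + (+0.55000)² + (+0.15000)² + (+0.75000)² + (+2.05000)² + (−0.75000)² = 16.60000
Variance = 16.60000 / 8 = 2.07500
SE* = √2.07500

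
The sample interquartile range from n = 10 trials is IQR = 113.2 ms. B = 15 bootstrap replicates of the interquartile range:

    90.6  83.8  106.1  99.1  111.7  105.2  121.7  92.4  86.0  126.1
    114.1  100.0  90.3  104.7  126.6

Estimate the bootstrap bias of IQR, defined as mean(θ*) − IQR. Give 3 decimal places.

bias = −9.307

mean(θ*) = (90.6 + 83.8 + 106.1 + 99.1 + 111.7 + 105.2 + 121.7 + 92.4 + 86.0 + 126.1 + 114.1 + 100.0 + 90.3 + 104.7 + 126.6) / 15 = 103.8933
bias = 103.8933 − 113.2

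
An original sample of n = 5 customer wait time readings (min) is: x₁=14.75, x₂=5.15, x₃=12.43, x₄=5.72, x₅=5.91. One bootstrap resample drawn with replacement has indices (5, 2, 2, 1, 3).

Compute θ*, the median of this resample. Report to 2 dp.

θ* = 5.91

Resample values: 5.91, 5.15, 5.15, 14.75, 12.43.
Sorted: 5.15, 5.15, 5.91, 12.43, 14.75
Median = middle value = 5.91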